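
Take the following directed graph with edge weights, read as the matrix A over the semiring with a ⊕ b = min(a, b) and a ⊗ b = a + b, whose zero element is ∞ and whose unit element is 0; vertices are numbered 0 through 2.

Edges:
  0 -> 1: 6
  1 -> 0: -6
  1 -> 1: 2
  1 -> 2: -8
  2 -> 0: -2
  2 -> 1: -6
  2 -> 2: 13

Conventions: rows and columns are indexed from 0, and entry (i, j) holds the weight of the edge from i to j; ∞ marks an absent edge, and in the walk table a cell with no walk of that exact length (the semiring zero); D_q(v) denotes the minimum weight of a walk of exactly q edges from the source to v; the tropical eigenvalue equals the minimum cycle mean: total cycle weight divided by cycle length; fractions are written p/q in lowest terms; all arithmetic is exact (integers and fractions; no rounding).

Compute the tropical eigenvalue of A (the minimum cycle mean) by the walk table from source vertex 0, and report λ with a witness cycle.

q=0: [0, ∞, ∞]
q=1: [∞, 6, ∞]
q=2: [0, 8, -2]
q=3: [-4, -8, 0]
Optimal cycle mean attained by: cycle 1->2->1, total (-8) + (-6), length 2.
Answer: λ = -7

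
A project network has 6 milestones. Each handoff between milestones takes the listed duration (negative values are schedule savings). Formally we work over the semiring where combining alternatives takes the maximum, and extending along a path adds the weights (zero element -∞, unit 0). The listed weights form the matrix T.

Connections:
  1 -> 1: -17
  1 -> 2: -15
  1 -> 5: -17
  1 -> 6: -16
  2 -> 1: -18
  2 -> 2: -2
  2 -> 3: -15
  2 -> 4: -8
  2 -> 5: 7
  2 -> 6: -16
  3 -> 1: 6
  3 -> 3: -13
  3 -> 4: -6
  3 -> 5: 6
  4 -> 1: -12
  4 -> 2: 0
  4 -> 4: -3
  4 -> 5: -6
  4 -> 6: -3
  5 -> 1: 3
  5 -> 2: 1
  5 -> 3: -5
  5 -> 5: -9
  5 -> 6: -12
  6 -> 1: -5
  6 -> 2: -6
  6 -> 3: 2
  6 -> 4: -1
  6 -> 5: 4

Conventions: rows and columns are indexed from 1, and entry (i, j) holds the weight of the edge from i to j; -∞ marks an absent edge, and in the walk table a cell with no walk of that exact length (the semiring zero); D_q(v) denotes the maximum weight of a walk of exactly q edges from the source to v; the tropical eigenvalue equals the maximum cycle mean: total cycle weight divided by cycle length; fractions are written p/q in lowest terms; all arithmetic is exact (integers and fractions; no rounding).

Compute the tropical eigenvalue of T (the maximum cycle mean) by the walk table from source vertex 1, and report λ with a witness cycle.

q=0: [0, -∞, -∞, -∞, -∞, -∞]
q=1: [-17, -15, -∞, -∞, -17, -16]
q=2: [-14, -16, -14, -17, -8, -29]
q=3: [-5, -7, -13, -20, -8, -20]
q=4: [-5, -7, -13, -15, 0, -20]
q=5: [3, 1, -5, -15, 0, -12]
q=6: [3, 1, -5, -7, 8, -12]
Optimal cycle mean attained by: cycle 2->5->2, total 7 + 1, length 2.
Answer: λ = 4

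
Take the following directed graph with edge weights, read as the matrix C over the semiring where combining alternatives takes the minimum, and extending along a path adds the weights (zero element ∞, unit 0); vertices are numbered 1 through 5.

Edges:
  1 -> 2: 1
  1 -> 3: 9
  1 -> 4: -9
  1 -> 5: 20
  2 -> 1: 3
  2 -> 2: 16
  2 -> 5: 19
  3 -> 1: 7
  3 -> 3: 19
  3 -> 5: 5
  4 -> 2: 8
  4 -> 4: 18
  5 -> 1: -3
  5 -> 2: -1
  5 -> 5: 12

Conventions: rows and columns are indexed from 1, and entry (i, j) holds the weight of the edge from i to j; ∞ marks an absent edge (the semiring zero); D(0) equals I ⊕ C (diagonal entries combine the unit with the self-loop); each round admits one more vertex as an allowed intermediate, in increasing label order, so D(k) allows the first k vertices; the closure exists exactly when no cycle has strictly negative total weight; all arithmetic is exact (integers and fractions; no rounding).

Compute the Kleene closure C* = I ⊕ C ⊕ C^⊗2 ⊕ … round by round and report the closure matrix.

D(0):
  [0, 1, 9, -9, 20]
  [3, 0, ∞, ∞, 19]
  [7, ∞, 0, ∞, 5]
  [∞, 8, ∞, 0, ∞]
  [-3, -1, ∞, ∞, 0]
D(1):
  [0, 1, 9, -9, 20]
  [3, 0, 12, -6, 19]
  [7, 8, 0, -2, 5]
  [∞, 8, ∞, 0, ∞]
  [-3, -2, 6, -12, 0]
D(2):
  [0, 1, 9, -9, 20]
  [3, 0, 12, -6, 19]
  [7, 8, 0, -2, 5]
  [11, 8, 20, 0, 27]
  [-3, -2, 6, -12, 0]
D(3):
  [0, 1, 9, -9, 14]
  [3, 0, 12, -6, 17]
  [7, 8, 0, -2, 5]
  [11, 8, 20, 0, 25]
  [-3, -2, 6, -12, 0]
D(4):
  [0, -1, 9, -9, 14]
  [3, 0, 12, -6, 17]
  [7, 6, 0, -2, 5]
  [11, 8, 20, 0, 25]
  [-3, -4, 6, -12, 0]
D(5):
  [0, -1, 9, -9, 14]
  [3, 0, 12, -6, 17]
  [2, 1, 0, -7, 5]
  [11, 8, 20, 0, 25]
  [-3, -4, 6, -12, 0]
Answer: C* = [[0, -1, 9, -9, 14], [3, 0, 12, -6, 17], [2, 1, 0, -7, 5], [11, 8, 20, 0, 25], [-3, -4, 6, -12, 0]]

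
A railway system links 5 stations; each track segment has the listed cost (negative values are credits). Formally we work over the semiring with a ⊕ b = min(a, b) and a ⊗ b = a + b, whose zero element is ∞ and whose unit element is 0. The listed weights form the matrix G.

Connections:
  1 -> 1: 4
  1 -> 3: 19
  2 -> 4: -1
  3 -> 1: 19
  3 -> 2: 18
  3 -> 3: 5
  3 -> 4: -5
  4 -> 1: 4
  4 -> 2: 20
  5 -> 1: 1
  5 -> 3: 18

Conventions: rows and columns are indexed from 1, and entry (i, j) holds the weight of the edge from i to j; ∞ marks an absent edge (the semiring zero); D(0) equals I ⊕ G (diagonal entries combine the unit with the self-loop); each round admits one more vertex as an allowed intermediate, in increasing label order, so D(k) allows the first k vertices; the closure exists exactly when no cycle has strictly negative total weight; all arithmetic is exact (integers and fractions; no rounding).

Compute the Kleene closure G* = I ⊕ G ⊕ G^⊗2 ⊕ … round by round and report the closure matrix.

D(0):
  [0, ∞, 19, ∞, ∞]
  [∞, 0, ∞, -1, ∞]
  [19, 18, 0, -5, ∞]
  [4, 20, ∞, 0, ∞]
  [1, ∞, 18, ∞, 0]
D(1):
  [0, ∞, 19, ∞, ∞]
  [∞, 0, ∞, -1, ∞]
  [19, 18, 0, -5, ∞]
  [4, 20, 23, 0, ∞]
  [1, ∞, 18, ∞, 0]
D(2):
  [0, ∞, 19, ∞, ∞]
  [∞, 0, ∞, -1, ∞]
  [19, 18, 0, -5, ∞]
  [4, 20, 23, 0, ∞]
  [1, ∞, 18, ∞, 0]
D(3):
  [0, 37, 19, 14, ∞]
  [∞, 0, ∞, -1, ∞]
  [19, 18, 0, -5, ∞]
  [4, 20, 23, 0, ∞]
  [1, 36, 18, 13, 0]
D(4):
  [0, 34, 19, 14, ∞]
  [3, 0, 22, -1, ∞]
  [-1, 15, 0, -5, ∞]
  [4, 20, 23, 0, ∞]
  [1, 33, 18, 13, 0]
D(5):
  [0, 34, 19, 14, ∞]
  [3, 0, 22, -1, ∞]
  [-1, 15, 0, -5, ∞]
  [4, 20, 23, 0, ∞]
  [1, 33, 18, 13, 0]
Answer: G* = [[0, 34, 19, 14, ∞], [3, 0, 22, -1, ∞], [-1, 15, 0, -5, ∞], [4, 20, 23, 0, ∞], [1, 33, 18, 13, 0]]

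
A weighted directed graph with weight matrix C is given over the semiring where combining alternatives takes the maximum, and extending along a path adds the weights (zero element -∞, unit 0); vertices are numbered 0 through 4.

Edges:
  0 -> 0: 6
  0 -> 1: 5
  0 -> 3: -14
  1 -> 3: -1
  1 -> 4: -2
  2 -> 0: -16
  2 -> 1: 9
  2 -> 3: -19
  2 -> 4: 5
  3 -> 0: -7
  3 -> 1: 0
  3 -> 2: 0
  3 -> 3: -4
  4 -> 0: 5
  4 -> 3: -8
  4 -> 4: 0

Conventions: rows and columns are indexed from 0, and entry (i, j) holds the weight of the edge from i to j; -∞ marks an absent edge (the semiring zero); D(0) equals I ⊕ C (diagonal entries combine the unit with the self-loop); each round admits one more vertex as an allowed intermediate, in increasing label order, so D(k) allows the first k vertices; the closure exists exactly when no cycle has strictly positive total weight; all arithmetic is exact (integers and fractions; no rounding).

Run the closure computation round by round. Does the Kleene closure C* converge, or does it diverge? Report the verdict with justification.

Detection: at round 0, diagonal entry (0, 0) turns strictly positive.
Key observation: the cycle 0->0 has total weight 6, which is strictly positive.
Answer: DIVERGES — positive cycle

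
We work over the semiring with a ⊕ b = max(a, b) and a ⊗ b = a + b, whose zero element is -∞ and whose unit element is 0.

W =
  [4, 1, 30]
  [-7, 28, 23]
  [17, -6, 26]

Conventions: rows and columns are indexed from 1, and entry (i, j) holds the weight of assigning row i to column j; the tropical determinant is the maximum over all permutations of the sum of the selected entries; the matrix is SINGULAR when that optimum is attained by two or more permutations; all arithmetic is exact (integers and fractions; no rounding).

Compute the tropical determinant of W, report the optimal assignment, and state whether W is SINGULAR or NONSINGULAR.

σ = (1, 2, 3): 4 + 28 + 26 = 58
σ = (1, 3, 2): 4 + 23 + (-6) = 21
σ = (2, 1, 3): 1 + (-7) + 26 = 20
σ = (2, 3, 1): 1 + 23 + 17 = 41
σ = (3, 1, 2): 30 + (-7) + (-6) = 17
σ = (3, 2, 1): 30 + 28 + 17 = 75
Optimal value attained by: σ = (3, 2, 1).
Answer: det⊕(W) = 75; verdict: NONSINGULAR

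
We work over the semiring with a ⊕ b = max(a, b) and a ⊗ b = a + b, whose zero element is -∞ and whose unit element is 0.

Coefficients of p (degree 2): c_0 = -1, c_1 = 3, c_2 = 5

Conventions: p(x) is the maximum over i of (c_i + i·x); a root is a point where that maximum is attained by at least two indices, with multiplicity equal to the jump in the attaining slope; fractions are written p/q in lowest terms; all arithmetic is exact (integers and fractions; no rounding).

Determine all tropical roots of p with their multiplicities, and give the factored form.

hull edge (i=0, c=-1) to (i=1, c=3): slope 4, span 1
hull edge (i=1, c=3) to (i=2, c=5): slope 2, span 1
Factored form: p(x) = 5 ⊗ (x ⊕ (-4)) ⊗ (x ⊕ (-2))
Answer: roots = -4 (mult 1), -2 (mult 1)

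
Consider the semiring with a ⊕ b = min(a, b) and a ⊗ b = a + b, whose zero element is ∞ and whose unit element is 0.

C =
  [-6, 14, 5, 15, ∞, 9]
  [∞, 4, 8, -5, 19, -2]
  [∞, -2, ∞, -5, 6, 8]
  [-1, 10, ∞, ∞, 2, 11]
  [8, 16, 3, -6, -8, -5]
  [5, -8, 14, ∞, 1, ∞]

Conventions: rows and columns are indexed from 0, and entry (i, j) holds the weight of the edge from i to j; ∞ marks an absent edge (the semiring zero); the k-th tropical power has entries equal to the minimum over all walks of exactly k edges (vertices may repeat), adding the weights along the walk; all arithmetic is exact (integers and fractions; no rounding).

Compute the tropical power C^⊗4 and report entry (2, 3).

C^⊗2:
  [-12, 1, -1, 0, 10, 3]
  [-6, -10, 12, -1, -3, 2]
  [-6, 0, 6, -7, -3, -4]
  [-7, 3, 4, -4, -6, -3]
  [-7, -13, -5, -14, -16, -13]
  [-1, -4, 0, -13, -7, -10]
C^⊗3:
  [-18, -5, -7, -6, 2, -3]
  [-12, -6, -2, -15, -11, -12]
  [-12, -12, -1, -9, -11, -8]
  [-13, -11, -3, -12, -14, -11]
  [-15, -21, -13, -22, -24, -21]
  [-14, -18, -4, -13, -15, -12]
C^⊗4:
  [-24, -11, -13, -12, -6, -9]
  [-18, -20, -8, -17, -19, -16]
  [-18, -16, -8, -17, -19, -16]
  [-19, -19, -11, -20, -22, -19]
  [-23, -29, -21, -30, -32, -29]
  [-20, -20, -12, -23, -23, -20]
Key observation: the optimum is the walk 2->1->5->1->3, with weight (-2) + (-2) + (-8) + (-5) = -17.
Optimal value attained by: walk 2->1->5->1->3.
Answer: (C^⊗4)[2][3] = -17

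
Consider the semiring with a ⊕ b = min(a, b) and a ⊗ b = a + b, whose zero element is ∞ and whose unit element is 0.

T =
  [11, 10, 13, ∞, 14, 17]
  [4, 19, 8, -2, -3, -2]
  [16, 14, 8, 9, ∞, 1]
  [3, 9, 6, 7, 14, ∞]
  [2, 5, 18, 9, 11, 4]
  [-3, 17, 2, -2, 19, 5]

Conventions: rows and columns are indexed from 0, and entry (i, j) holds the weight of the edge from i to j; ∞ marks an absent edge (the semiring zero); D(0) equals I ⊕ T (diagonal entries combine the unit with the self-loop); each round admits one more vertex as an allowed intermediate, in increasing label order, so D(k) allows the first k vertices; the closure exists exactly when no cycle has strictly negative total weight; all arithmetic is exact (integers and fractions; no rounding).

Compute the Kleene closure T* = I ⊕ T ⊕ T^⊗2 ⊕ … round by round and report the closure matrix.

D(0):
  [0, 10, 13, ∞, 14, 17]
  [4, 0, 8, -2, -3, -2]
  [16, 14, 0, 9, ∞, 1]
  [3, 9, 6, 0, 14, ∞]
  [2, 5, 18, 9, 0, 4]
  [-3, 17, 2, -2, 19, 0]
D(1):
  [0, 10, 13, ∞, 14, 17]
  [4, 0, 8, -2, -3, -2]
  [16, 14, 0, 9, 30, 1]
  [3, 9, 6, 0, 14, 20]
  [2, 5, 15, 9, 0, 4]
  [-3, 7, 2, -2, 11, 0]
D(2):
  [0, 10, 13, 8, 7, 8]
  [4, 0, 8, -2, -3, -2]
  [16, 14, 0, 9, 11, 1]
  [3, 9, 6, 0, 6, 7]
  [2, 5, 13, 3, 0, 3]
  [-3, 7, 2, -2, 4, 0]
D(3):
  [0, 10, 13, 8, 7, 8]
  [4, 0, 8, -2, -3, -2]
  [16, 14, 0, 9, 11, 1]
  [3, 9, 6, 0, 6, 7]
  [2, 5, 13, 3, 0, 3]
  [-3, 7, 2, -2, 4, 0]
D(4):
  [0, 10, 13, 8, 7, 8]
  [1, 0, 4, -2, -3, -2]
  [12, 14, 0, 9, 11, 1]
  [3, 9, 6, 0, 6, 7]
  [2, 5, 9, 3, 0, 3]
  [-3, 7, 2, -2, 4, 0]
D(5):
  [0, 10, 13, 8, 7, 8]
  [-1, 0, 4, -2, -3, -2]
  [12, 14, 0, 9, 11, 1]
  [3, 9, 6, 0, 6, 7]
  [2, 5, 9, 3, 0, 3]
  [-3, 7, 2, -2, 4, 0]
D(6):
  [0, 10, 10, 6, 7, 8]
  [-5, 0, 0, -4, -3, -2]
  [-2, 8, 0, -1, 5, 1]
  [3, 9, 6, 0, 6, 7]
  [0, 5, 5, 1, 0, 3]
  [-3, 7, 2, -2, 4, 0]
Answer: T* = [[0, 10, 10, 6, 7, 8], [-5, 0, 0, -4, -3, -2], [-2, 8, 0, -1, 5, 1], [3, 9, 6, 0, 6, 7], [0, 5, 5, 1, 0, 3], [-3, 7, 2, -2, 4, 0]]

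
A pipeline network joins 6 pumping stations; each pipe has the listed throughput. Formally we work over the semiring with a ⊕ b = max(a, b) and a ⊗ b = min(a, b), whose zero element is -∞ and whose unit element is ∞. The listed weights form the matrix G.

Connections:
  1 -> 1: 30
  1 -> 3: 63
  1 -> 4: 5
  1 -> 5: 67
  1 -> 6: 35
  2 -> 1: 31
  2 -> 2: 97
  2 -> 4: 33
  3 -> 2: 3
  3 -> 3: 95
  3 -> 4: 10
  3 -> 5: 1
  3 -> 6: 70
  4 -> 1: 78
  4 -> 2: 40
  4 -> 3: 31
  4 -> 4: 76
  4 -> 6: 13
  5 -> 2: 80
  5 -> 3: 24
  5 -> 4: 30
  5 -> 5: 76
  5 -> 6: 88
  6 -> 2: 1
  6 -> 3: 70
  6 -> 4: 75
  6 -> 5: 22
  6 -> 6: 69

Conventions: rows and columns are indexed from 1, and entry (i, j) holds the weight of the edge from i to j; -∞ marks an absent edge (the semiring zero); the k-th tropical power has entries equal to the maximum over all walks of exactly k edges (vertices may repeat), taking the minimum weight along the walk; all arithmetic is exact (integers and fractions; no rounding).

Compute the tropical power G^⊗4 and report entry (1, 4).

G^⊗2:
  [30, 67, 63, 35, 67, 67]
  [33, 97, 31, 33, 31, 31]
  [10, 10, 95, 70, 22, 70]
  [76, 40, 63, 76, 67, 35]
  [31, 80, 70, 75, 76, 76]
  [75, 40, 70, 75, 22, 70]
G^⊗3:
  [35, 67, 67, 67, 67, 67]
  [33, 97, 33, 33, 33, 33]
  [70, 40, 95, 70, 22, 70]
  [76, 67, 63, 76, 67, 67]
  [75, 80, 70, 75, 76, 76]
  [75, 40, 70, 75, 67, 70]
G^⊗4:
  [67, 67, 67, 67, 67, 67]
  [33, 97, 33, 33, 33, 33]
  [70, 40, 95, 70, 67, 70]
  [76, 67, 67, 76, 67, 67]
  [75, 80, 70, 75, 76, 76]
  [75, 67, 70, 75, 67, 70]
Key observation: the optimum is the walk 1->5->5->6->4, with weight 67 min 76 min 88 min 75 = 67.
Optimal value attained by: walk 1->5->5->6->4.
Answer: (G^⊗4)[1][4] = 67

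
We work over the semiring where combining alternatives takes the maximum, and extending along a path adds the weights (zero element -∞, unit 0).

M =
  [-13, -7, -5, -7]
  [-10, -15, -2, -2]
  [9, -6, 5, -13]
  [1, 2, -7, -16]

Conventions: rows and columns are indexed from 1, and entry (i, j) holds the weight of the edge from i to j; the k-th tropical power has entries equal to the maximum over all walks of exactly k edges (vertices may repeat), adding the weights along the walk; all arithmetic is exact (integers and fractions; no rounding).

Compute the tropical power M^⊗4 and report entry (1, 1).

M^⊗2:
  [4, -5, 0, -9]
  [7, 0, 3, -15]
  [14, 2, 10, 2]
  [2, -6, 0, 0]
M^⊗3:
  [9, -3, 5, -3]
  [12, 0, 8, 0]
  [19, 7, 15, 7]
  [9, 2, 5, -5]
M^⊗4:
  [14, 2, 10, 2]
  [17, 5, 13, 5]
  [24, 12, 20, 12]
  [14, 2, 10, 2]
Key observation: the optimum is the walk 1->3->3->3->1, with weight (-5) + 5 + 5 + 9 = 14.
Optimal value attained by: walk 1->3->3->3->1.
Answer: (M^⊗4)[1][1] = 14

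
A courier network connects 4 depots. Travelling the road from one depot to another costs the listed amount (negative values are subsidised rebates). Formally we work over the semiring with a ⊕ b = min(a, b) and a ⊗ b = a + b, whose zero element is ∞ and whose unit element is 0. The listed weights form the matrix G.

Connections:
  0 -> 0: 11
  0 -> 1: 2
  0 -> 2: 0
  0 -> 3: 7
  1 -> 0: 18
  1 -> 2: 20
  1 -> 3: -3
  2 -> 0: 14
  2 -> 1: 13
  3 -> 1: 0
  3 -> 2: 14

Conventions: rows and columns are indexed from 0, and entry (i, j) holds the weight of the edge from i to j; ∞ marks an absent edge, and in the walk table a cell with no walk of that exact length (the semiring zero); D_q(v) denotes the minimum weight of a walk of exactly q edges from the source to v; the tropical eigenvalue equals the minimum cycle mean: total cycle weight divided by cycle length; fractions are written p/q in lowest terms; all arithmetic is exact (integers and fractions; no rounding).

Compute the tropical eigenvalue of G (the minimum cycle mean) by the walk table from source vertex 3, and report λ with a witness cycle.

q=0: [∞, ∞, ∞, 0]
q=1: [∞, 0, 14, ∞]
q=2: [18, 27, 20, -3]
q=3: [29, -3, 11, 24]
q=4: [15, 24, 17, -6]
Optimal cycle mean attained by: cycle 1->3->1, total (-3) + 0, length 2.
Answer: λ = -3/2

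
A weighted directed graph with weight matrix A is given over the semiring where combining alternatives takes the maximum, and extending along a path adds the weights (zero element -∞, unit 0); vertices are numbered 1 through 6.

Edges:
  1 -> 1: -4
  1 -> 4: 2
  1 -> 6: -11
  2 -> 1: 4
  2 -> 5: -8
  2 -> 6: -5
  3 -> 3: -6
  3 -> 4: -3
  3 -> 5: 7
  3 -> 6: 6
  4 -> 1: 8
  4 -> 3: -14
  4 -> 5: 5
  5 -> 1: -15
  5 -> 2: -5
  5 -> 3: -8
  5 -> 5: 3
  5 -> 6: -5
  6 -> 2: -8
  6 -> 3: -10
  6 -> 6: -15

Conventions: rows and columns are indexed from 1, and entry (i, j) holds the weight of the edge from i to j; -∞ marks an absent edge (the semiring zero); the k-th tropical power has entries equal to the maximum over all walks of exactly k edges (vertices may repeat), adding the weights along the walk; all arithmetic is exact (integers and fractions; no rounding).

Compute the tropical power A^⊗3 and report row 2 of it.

A^⊗2:
  [10, -19, -12, -2, 7, -15]
  [0, -13, -15, 6, -5, -7]
  [5, 2, -1, -9, 10, 2]
  [4, 0, -3, 10, 8, 0]
  [-1, -2, -5, -11, 6, -2]
  [-4, -23, -16, -13, -3, -4]
A^⊗3:
  [6, 2, -1, 12, 10, 2]
  [14, -10, -8, 2, 11, -9]
  [6, 5, 2, 7, 13, 5]
  [18, 3, 0, 6, 15, 3]
  [2, 1, -2, 1, 9, 1]
  [-5, -8, -11, -2, 0, -8]
Answer: row 2 of A^⊗3 = [14, -10, -8, 2, 11, -9]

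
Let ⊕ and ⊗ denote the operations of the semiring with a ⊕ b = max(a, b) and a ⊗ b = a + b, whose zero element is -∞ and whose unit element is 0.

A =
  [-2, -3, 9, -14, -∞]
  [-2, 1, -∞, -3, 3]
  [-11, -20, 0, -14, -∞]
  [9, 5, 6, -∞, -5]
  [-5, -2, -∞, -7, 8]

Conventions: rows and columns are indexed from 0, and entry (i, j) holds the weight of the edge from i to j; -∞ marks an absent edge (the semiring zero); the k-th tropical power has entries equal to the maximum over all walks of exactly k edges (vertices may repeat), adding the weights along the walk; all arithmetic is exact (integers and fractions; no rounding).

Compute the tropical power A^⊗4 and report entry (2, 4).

A^⊗2:
  [-2, -2, 9, -5, 0]
  [6, 2, 7, -2, 11]
  [-5, -9, 0, -14, -17]
  [7, 6, 18, 2, 8]
  [3, 6, 4, 1, 16]
A^⊗3:
  [4, 0, 9, -5, 8]
  [7, 9, 15, 4, 19]
  [-5, -8, 4, -12, -6]
  [11, 7, 18, 4, 16]
  [11, 14, 12, 9, 24]
A^⊗4:
  [4, 6, 13, 1, 16]
  [14, 17, 16, 12, 27]
  [-3, -7, 4, -10, 2]
  [13, 14, 20, 9, 24]
  [19, 22, 20, 17, 32]
Key observation: the optimum is the walk 2->3->1->4->4, with weight (-14) + 5 + 3 + 8 = 2.
Optimal value attained by: walk 2->3->1->4->4.
Answer: (A^⊗4)[2][4] = 2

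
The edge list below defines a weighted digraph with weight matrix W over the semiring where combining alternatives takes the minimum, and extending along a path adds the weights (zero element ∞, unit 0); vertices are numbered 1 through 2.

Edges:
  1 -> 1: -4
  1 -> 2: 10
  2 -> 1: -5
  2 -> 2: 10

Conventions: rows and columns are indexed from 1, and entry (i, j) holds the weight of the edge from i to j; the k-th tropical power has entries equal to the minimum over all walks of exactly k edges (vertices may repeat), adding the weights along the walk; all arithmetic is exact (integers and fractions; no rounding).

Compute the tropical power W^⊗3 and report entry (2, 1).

W^⊗2:
  [-8, 6]
  [-9, 5]
W^⊗3:
  [-12, 2]
  [-13, 1]
Key observation: the optimum is the walk 2->1->1->1, with weight (-5) + (-4) + (-4) = -13.
Optimal value attained by: walk 2->1->1->1.
Answer: (W^⊗3)[2][1] = -13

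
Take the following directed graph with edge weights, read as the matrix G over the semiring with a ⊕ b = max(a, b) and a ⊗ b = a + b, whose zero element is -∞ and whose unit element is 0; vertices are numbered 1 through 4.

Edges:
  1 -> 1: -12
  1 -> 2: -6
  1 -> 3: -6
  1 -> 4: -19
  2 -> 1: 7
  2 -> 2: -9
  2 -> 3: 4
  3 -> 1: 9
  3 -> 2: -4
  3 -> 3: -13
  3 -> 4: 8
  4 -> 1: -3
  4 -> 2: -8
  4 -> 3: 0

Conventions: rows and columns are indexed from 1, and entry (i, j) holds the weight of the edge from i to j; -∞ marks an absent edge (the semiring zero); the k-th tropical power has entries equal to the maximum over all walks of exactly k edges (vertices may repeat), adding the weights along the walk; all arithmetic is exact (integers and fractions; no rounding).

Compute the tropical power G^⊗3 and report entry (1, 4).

G^⊗2:
  [3, -10, -2, 2]
  [13, 1, 1, 12]
  [5, 3, 8, -5]
  [9, -4, -4, 8]
G^⊗3:
  [7, -3, 2, 6]
  [10, 7, 12, 9]
  [17, 4, 7, 16]
  [5, 3, 8, 4]
Key observation: the optimum is the walk 1->2->3->4, with weight (-6) + 4 + 8 = 6.
Optimal value attained by: walk 1->2->3->4.
Answer: (G^⊗3)[1][4] = 6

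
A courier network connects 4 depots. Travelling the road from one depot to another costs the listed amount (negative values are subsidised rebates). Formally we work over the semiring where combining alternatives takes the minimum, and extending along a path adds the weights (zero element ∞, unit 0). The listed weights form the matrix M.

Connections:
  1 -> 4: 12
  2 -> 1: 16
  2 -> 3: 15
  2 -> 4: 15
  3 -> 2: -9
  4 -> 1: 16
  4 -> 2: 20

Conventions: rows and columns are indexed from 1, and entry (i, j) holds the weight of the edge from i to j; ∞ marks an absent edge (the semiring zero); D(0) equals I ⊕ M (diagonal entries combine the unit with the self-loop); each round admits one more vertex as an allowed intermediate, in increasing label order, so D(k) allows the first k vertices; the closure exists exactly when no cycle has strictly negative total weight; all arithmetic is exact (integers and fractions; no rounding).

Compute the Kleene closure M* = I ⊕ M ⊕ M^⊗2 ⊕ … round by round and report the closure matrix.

D(0):
  [0, ∞, ∞, 12]
  [16, 0, 15, 15]
  [∞, -9, 0, ∞]
  [16, 20, ∞, 0]
D(1):
  [0, ∞, ∞, 12]
  [16, 0, 15, 15]
  [∞, -9, 0, ∞]
  [16, 20, ∞, 0]
D(2):
  [0, ∞, ∞, 12]
  [16, 0, 15, 15]
  [7, -9, 0, 6]
  [16, 20, 35, 0]
D(3):
  [0, ∞, ∞, 12]
  [16, 0, 15, 15]
  [7, -9, 0, 6]
  [16, 20, 35, 0]
D(4):
  [0, 32, 47, 12]
  [16, 0, 15, 15]
  [7, -9, 0, 6]
  [16, 20, 35, 0]
Answer: M* = [[0, 32, 47, 12], [16, 0, 15, 15], [7, -9, 0, 6], [16, 20, 35, 0]]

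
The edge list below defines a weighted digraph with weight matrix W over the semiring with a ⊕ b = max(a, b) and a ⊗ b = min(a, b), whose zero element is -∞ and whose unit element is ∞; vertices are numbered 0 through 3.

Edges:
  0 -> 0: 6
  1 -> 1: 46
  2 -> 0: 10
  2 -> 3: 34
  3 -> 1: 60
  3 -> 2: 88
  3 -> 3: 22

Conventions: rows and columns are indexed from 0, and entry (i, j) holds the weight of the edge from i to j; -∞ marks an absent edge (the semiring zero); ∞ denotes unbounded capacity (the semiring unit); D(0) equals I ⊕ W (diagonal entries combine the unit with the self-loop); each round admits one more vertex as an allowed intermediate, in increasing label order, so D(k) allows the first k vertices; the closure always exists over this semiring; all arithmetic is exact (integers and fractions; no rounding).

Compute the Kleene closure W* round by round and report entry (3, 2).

D(0):
  [∞, -∞, -∞, -∞]
  [-∞, ∞, -∞, -∞]
  [10, -∞, ∞, 34]
  [-∞, 60, 88, ∞]
D(1):
  [∞, -∞, -∞, -∞]
  [-∞, ∞, -∞, -∞]
  [10, -∞, ∞, 34]
  [-∞, 60, 88, ∞]
D(2):
  [∞, -∞, -∞, -∞]
  [-∞, ∞, -∞, -∞]
  [10, -∞, ∞, 34]
  [-∞, 60, 88, ∞]
D(3):
  [∞, -∞, -∞, -∞]
  [-∞, ∞, -∞, -∞]
  [10, -∞, ∞, 34]
  [10, 60, 88, ∞]
D(4):
  [∞, -∞, -∞, -∞]
  [-∞, ∞, -∞, -∞]
  [10, 34, ∞, 34]
  [10, 60, 88, ∞]
Answer: W*[3][2] = 88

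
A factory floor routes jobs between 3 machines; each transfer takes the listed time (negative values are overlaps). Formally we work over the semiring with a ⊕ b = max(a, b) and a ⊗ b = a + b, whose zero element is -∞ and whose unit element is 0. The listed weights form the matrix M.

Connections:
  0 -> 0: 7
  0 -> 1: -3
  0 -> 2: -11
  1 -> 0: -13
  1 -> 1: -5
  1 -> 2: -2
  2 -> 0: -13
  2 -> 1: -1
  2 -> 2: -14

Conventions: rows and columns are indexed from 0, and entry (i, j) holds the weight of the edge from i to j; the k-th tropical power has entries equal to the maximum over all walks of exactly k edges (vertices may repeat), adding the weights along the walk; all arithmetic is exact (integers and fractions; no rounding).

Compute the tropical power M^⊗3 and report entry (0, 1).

M^⊗2:
  [14, 4, -4]
  [-6, -3, -7]
  [-6, -6, -3]
M^⊗3:
  [21, 11, 3]
  [1, -8, -5]
  [1, -4, -8]
Key observation: the optimum is the walk 0->0->0->1, with weight 7 + 7 + (-3) = 11.
Optimal value attained by: walk 0->0->0->1.
Answer: (M^⊗3)[0][1] = 11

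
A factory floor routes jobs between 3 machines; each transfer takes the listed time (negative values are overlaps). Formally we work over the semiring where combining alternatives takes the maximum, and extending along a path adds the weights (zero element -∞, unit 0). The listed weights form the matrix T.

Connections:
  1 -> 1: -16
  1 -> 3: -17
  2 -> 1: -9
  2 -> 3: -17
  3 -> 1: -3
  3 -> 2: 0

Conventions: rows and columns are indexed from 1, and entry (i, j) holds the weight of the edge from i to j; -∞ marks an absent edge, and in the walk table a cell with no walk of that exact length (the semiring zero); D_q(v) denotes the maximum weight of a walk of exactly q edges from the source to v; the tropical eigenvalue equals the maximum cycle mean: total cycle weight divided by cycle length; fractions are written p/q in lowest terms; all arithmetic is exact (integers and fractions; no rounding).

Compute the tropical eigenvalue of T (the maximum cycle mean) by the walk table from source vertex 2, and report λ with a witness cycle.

q=0: [-∞, 0, -∞]
q=1: [-9, -∞, -17]
q=2: [-20, -17, -26]
q=3: [-26, -26, -34]
Optimal cycle mean attained by: cycle 2->3->2, total (-17) + 0, length 2.
Answer: λ = -17/2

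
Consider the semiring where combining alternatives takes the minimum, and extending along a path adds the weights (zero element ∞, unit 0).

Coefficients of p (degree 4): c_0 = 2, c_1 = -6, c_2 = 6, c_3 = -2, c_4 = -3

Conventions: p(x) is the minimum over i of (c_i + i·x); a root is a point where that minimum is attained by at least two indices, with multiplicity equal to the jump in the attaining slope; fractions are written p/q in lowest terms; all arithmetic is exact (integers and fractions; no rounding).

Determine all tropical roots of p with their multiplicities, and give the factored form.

hull edge (i=0, c=2) to (i=1, c=-6): slope -8, span 1
hull edge (i=1, c=-6) to (i=4, c=-3): slope 1, span 3
Factored form: p(x) = -3 ⊗ (x ⊕ (-1)) ⊗ (x ⊕ (-1)) ⊗ (x ⊕ (-1)) ⊗ (x ⊕ 8)
Answer: roots = -1 (mult 3), 8 (mult 1)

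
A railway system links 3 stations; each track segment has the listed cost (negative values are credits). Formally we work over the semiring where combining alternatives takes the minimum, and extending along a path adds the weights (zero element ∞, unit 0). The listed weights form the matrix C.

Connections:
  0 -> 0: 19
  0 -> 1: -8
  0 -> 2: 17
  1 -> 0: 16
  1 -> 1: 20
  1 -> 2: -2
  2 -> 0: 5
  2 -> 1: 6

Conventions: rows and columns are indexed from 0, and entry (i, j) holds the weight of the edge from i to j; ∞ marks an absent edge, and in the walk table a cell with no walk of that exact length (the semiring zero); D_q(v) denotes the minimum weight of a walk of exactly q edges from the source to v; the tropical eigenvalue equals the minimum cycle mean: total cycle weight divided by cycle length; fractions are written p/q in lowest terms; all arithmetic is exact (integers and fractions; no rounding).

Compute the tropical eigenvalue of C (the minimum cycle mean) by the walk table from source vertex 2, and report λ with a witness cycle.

q=0: [∞, ∞, 0]
q=1: [5, 6, ∞]
q=2: [22, -3, 4]
q=3: [9, 10, -5]
Optimal cycle mean attained by: cycle 0->1->2->0, total (-8) + (-2) + 5, length 3.
Answer: λ = -5/3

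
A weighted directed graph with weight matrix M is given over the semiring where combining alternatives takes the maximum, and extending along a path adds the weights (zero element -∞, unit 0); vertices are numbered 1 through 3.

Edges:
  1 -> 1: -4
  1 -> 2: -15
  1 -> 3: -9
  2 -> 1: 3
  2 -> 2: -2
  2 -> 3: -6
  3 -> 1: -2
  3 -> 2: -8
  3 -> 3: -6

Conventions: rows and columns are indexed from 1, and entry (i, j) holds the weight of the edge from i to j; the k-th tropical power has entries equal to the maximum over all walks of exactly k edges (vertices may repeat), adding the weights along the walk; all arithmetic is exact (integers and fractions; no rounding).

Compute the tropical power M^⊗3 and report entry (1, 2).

M^⊗2:
  [-8, -17, -13]
  [1, -4, -6]
  [-5, -10, -11]
M^⊗3:
  [-12, -19, -17]
  [-1, -6, -8]
  [-7, -12, -14]
Key observation: the optimum is the walk 1->2->2->2, with weight (-15) + (-2) + (-2) = -19.
Optimal value attained by: walk 1->2->2->2.
Answer: (M^⊗3)[1][2] = -19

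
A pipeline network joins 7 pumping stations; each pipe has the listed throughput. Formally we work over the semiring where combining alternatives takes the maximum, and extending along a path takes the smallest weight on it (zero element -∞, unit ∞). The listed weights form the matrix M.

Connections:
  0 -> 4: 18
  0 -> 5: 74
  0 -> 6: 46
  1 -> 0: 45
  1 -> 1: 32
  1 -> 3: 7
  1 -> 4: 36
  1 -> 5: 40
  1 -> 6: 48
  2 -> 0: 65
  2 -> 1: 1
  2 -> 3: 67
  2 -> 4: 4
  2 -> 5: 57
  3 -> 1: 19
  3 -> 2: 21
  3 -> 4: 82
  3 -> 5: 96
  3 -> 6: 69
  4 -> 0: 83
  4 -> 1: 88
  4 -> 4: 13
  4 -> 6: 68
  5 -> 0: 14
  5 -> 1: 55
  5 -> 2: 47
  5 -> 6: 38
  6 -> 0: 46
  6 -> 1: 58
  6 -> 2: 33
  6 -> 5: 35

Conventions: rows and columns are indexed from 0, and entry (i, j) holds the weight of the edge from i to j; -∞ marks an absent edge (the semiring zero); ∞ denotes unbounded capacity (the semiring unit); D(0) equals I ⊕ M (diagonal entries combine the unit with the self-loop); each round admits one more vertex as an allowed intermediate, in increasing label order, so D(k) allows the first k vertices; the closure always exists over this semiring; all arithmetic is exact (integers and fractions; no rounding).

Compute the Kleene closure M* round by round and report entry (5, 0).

D(0):
  [∞, -∞, -∞, -∞, 18, 74, 46]
  [45, ∞, -∞, 7, 36, 40, 48]
  [65, 1, ∞, 67, 4, 57, -∞]
  [-∞, 19, 21, ∞, 82, 96, 69]
  [83, 88, -∞, -∞, ∞, -∞, 68]
  [14, 55, 47, -∞, -∞, ∞, 38]
  [46, 58, 33, -∞, -∞, 35, ∞]
D(1):
  [∞, -∞, -∞, -∞, 18, 74, 46]
  [45, ∞, -∞, 7, 36, 45, 48]
  [65, 1, ∞, 67, 18, 65, 46]
  [-∞, 19, 21, ∞, 82, 96, 69]
  [83, 88, -∞, -∞, ∞, 74, 68]
  [14, 55, 47, -∞, 14, ∞, 38]
  [46, 58, 33, -∞, 18, 46, ∞]
D(2):
  [∞, -∞, -∞, -∞, 18, 74, 46]
  [45, ∞, -∞, 7, 36, 45, 48]
  [65, 1, ∞, 67, 18, 65, 46]
  [19, 19, 21, ∞, 82, 96, 69]
  [83, 88, -∞, 7, ∞, 74, 68]
  [45, 55, 47, 7, 36, ∞, 48]
  [46, 58, 33, 7, 36, 46, ∞]
D(3):
  [∞, -∞, -∞, -∞, 18, 74, 46]
  [45, ∞, -∞, 7, 36, 45, 48]
  [65, 1, ∞, 67, 18, 65, 46]
  [21, 19, 21, ∞, 82, 96, 69]
  [83, 88, -∞, 7, ∞, 74, 68]
  [47, 55, 47, 47, 36, ∞, 48]
  [46, 58, 33, 33, 36, 46, ∞]
D(4):
  [∞, -∞, -∞, -∞, 18, 74, 46]
  [45, ∞, 7, 7, 36, 45, 48]
  [65, 19, ∞, 67, 67, 67, 67]
  [21, 19, 21, ∞, 82, 96, 69]
  [83, 88, 7, 7, ∞, 74, 68]
  [47, 55, 47, 47, 47, ∞, 48]
  [46, 58, 33, 33, 36, 46, ∞]
D(5):
  [∞, 18, 7, 7, 18, 74, 46]
  [45, ∞, 7, 7, 36, 45, 48]
  [67, 67, ∞, 67, 67, 67, 67]
  [82, 82, 21, ∞, 82, 96, 69]
  [83, 88, 7, 7, ∞, 74, 68]
  [47, 55, 47, 47, 47, ∞, 48]
  [46, 58, 33, 33, 36, 46, ∞]
D(6):
  [∞, 55, 47, 47, 47, 74, 48]
  [45, ∞, 45, 45, 45, 45, 48]
  [67, 67, ∞, 67, 67, 67, 67]
  [82, 82, 47, ∞, 82, 96, 69]
  [83, 88, 47, 47, ∞, 74, 68]
  [47, 55, 47, 47, 47, ∞, 48]
  [46, 58, 46, 46, 46, 46, ∞]
D(7):
  [∞, 55, 47, 47, 47, 74, 48]
  [46, ∞, 46, 46, 46, 46, 48]
  [67, 67, ∞, 67, 67, 67, 67]
  [82, 82, 47, ∞, 82, 96, 69]
  [83, 88, 47, 47, ∞, 74, 68]
  [47, 55, 47, 47, 47, ∞, 48]
  [46, 58, 46, 46, 46, 46, ∞]
Answer: M*[5][0] = 47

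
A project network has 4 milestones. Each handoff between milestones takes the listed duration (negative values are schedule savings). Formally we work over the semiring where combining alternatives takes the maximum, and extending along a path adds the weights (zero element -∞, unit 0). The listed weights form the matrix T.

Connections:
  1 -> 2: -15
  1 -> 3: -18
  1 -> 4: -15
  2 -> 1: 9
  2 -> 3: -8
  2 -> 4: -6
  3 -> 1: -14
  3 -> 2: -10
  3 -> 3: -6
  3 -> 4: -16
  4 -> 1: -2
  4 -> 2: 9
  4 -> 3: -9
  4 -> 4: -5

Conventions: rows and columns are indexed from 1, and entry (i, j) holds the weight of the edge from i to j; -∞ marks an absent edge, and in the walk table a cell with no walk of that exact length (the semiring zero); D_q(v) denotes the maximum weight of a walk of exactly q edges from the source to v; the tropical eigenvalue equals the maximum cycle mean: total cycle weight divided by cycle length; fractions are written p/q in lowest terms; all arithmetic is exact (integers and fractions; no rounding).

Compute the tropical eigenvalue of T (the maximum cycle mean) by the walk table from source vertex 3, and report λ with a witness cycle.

q=0: [-∞, -∞, 0, -∞]
q=1: [-14, -10, -6, -16]
q=2: [-1, -7, -12, -16]
q=3: [2, -7, -15, -13]
q=4: [2, -4, -15, -13]
Optimal cycle mean attained by: cycle 2->4->2, total (-6) + 9, length 2.
Answer: λ = 3/2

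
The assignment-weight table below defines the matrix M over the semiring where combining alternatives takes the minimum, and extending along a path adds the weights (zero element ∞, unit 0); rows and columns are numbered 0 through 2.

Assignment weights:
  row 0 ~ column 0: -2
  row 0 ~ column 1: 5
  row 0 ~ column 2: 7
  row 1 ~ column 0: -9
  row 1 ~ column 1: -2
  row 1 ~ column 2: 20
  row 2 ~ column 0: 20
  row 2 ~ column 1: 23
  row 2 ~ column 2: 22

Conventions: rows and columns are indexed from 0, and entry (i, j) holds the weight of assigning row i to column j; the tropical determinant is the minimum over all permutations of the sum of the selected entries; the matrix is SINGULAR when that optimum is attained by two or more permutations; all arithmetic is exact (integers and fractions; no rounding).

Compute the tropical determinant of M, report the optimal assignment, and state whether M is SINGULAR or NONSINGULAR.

σ = (0, 1, 2): (-2) + (-2) + 22 = 18
σ = (0, 2, 1): (-2) + 20 + 23 = 41
σ = (1, 0, 2): 5 + (-9) + 22 = 18
σ = (1, 2, 0): 5 + 20 + 20 = 45
σ = (2, 0, 1): 7 + (-9) + 23 = 21
σ = (2, 1, 0): 7 + (-2) + 20 = 25
Optimal value attained by: σ = (0, 1, 2).
Answer: det⊕(M) = 18; verdict: SINGULAR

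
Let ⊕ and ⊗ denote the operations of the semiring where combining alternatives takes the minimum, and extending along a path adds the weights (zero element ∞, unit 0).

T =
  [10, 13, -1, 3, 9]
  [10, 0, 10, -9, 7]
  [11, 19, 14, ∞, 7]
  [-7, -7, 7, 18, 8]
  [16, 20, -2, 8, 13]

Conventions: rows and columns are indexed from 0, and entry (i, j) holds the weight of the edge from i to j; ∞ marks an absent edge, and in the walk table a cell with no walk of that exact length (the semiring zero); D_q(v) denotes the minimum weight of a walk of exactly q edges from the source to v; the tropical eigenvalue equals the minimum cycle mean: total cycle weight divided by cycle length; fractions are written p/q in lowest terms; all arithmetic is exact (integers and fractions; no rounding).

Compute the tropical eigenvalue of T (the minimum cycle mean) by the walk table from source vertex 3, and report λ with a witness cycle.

q=0: [∞, ∞, ∞, 0, ∞]
q=1: [-7, -7, 7, 18, 8]
q=2: [3, -7, -8, -16, 0]
q=3: [-23, -23, -9, -16, -8]
q=4: [-23, -23, -24, -32, -16]
q=5: [-39, -39, -25, -32, -24]
Optimal cycle mean attained by: cycle 1->3->1, total (-9) + (-7), length 2.
Answer: λ = -8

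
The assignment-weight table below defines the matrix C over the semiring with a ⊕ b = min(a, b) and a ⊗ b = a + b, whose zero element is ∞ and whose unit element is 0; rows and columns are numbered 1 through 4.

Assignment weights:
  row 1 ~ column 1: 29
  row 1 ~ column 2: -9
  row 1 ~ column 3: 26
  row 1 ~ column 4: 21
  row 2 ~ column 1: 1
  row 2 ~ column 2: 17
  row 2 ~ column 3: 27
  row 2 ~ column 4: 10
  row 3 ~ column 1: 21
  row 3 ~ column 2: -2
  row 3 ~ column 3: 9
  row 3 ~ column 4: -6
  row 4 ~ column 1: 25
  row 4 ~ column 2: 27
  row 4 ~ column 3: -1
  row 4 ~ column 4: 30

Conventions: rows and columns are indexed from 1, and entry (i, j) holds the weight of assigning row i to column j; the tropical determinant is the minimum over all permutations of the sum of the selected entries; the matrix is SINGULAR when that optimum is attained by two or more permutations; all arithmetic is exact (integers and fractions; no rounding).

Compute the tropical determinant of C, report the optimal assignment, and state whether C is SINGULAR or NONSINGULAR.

σ = (1, 2, 3, 4): 29 + 17 + 9 + 30 = 85
σ = (1, 2, 4, 3): 29 + 17 + (-6) + (-1) = 39
σ = (1, 3, 2, 4): 29 + 27 + (-2) + 30 = 84
σ = (1, 3, 4, 2): 29 + 27 + (-6) + 27 = 77
σ = (1, 4, 2, 3): 29 + 10 + (-2) + (-1) = 36
σ = (1, 4, 3, 2): 29 + 10 + 9 + 27 = 75
σ = (2, 1, 3, 4): (-9) + 1 + 9 + 30 = 31
σ = (2, 1, 4, 3): (-9) + 1 + (-6) + (-1) = -15
σ = (2, 3, 1, 4): (-9) + 27 + 21 + 30 = 69
σ = (2, 3, 4, 1): (-9) + 27 + (-6) + 25 = 37
σ = (2, 4, 1, 3): (-9) + 10 + 21 + (-1) = 21
σ = (2, 4, 3, 1): (-9) + 10 + 9 + 25 = 35
σ = (3, 1, 2, 4): 26 + 1 + (-2) + 30 = 55
σ = (3, 1, 4, 2): 26 + 1 + (-6) + 27 = 48
σ = (3, 2, 1, 4): 26 + 17 + 21 + 30 = 94
σ = (3, 2, 4, 1): 26 + 17 + (-6) + 25 = 62
σ = (3, 4, 1, 2): 26 + 10 + 21 + 27 = 84
σ = (3, 4, 2, 1): 26 + 10 + (-2) + 25 = 59
σ = (4, 1, 2, 3): 21 + 1 + (-2) + (-1) = 19
σ = (4, 1, 3, 2): 21 + 1 + 9 + 27 = 58
σ = (4, 2, 1, 3): 21 + 17 + 21 + (-1) = 58
σ = (4, 2, 3, 1): 21 + 17 + 9 + 25 = 72
σ = (4, 3, 1, 2): 21 + 27 + 21 + 27 = 96
σ = (4, 3, 2, 1): 21 + 27 + (-2) + 25 = 71
Optimal value attained by: σ = (2, 1, 4, 3).
Answer: det⊕(C) = -15; verdict: NONSINGULAR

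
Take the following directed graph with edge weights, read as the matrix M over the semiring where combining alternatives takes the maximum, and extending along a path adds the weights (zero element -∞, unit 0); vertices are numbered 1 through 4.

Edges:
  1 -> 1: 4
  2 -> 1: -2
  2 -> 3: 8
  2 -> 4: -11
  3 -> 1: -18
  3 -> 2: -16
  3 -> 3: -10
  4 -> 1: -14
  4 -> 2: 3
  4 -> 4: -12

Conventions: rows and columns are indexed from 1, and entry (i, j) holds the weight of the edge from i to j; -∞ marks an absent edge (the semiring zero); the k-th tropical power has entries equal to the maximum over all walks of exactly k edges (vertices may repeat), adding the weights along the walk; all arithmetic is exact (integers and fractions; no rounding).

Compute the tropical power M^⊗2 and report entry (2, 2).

M^⊗2:
  [8, -∞, -∞, -∞]
  [2, -8, -2, -23]
  [-14, -26, -8, -27]
  [1, -9, 11, -8]
Key observation: the optimum is the walk 2->3->2, with weight 8 + (-16) = -8.
Optimal value attained by: walk 2->3->2.
Answer: (M^⊗2)[2][2] = -8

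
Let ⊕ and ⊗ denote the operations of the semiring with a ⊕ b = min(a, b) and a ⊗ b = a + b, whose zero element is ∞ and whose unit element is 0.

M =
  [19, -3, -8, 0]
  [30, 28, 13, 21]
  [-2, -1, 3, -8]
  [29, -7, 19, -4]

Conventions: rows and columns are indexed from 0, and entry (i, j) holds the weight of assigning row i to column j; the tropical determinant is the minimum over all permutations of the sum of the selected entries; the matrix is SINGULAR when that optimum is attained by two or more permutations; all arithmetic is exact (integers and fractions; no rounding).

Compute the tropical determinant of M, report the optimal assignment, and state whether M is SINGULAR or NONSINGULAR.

σ = (0, 1, 2, 3): 19 + 28 + 3 + (-4) = 46
σ = (0, 1, 3, 2): 19 + 28 + (-8) + 19 = 58
σ = (0, 2, 1, 3): 19 + 13 + (-1) + (-4) = 27
σ = (0, 2, 3, 1): 19 + 13 + (-8) + (-7) = 17
σ = (0, 3, 1, 2): 19 + 21 + (-1) + 19 = 58
σ = (0, 3, 2, 1): 19 + 21 + 3 + (-7) = 36
σ = (1, 0, 2, 3): (-3) + 30 + 3 + (-4) = 26
σ = (1, 0, 3, 2): (-3) + 30 + (-8) + 19 = 38
σ = (1, 2, 0, 3): (-3) + 13 + (-2) + (-4) = 4
σ = (1, 2, 3, 0): (-3) + 13 + (-8) + 29 = 31
σ = (1, 3, 0, 2): (-3) + 21 + (-2) + 19 = 35
σ = (1, 3, 2, 0): (-3) + 21 + 3 + 29 = 50
σ = (2, 0, 1, 3): (-8) + 30 + (-1) + (-4) = 17
σ = (2, 0, 3, 1): (-8) + 30 + (-8) + (-7) = 7
σ = (2, 1, 0, 3): (-8) + 28 + (-2) + (-4) = 14
σ = (2, 1, 3, 0): (-8) + 28 + (-8) + 29 = 41
σ = (2, 3, 0, 1): (-8) + 21 + (-2) + (-7) = 4
σ = (2, 3, 1, 0): (-8) + 21 + (-1) + 29 = 41
σ = (3, 0, 1, 2): 0 + 30 + (-1) + 19 = 48
σ = (3, 0, 2, 1): 0 + 30 + 3 + (-7) = 26
σ = (3, 1, 0, 2): 0 + 28 + (-2) + 19 = 45
σ = (3, 1, 2, 0): 0 + 28 + 3 + 29 = 60
σ = (3, 2, 0, 1): 0 + 13 + (-2) + (-7) = 4
σ = (3, 2, 1, 0): 0 + 13 + (-1) + 29 = 41
Optimal value attained by: σ = (1, 2, 0, 3).
Answer: det⊕(M) = 4; verdict: SINGULAR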